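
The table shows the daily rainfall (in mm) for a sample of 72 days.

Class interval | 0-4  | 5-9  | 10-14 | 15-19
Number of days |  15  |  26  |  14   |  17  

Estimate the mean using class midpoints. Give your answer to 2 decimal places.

Midpoints: 2, 7, 12, 17
Σfm = 15×2 + 26×7 + 14×12 + 17×17 = 669
n = Σf = 72
Mean = 669 / 72 = 9.2917

9.29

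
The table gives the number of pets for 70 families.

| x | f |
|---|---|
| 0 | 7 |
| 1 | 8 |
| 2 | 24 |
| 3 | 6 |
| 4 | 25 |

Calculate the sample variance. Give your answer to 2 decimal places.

1.82

Values: 0, 1, 2, 3, 4
n = 70, Σfx = 174, mean = 2.4857
Σfx² = 558
Σf(x − x̄)² = Σfx² − (Σfx)²/n = 558 − 174²/70 = 125.4857
Sample variance = 125.4857 / 69 = 1.8186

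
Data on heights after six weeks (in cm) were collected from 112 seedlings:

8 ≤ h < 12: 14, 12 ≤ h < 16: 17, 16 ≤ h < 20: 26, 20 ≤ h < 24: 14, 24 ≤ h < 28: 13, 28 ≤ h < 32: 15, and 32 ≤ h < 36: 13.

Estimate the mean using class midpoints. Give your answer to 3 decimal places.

Midpoints: 10, 14, 18, 22, 26, 30, 34
Σfm = 14×10 + 17×14 + 26×18 + 14×22 + 13×26 + 15×30 + 13×34 = 2384
n = Σf = 112
Mean = 2384 / 112 = 21.2857

21.286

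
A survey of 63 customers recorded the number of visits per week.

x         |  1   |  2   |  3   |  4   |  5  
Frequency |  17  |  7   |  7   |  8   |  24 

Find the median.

Cumulative frequencies: 17, 24, 31, 39, 63
n = 63, so the median is the value in position (n+1)/2 = 32.
Position 32 falls at value 4.

4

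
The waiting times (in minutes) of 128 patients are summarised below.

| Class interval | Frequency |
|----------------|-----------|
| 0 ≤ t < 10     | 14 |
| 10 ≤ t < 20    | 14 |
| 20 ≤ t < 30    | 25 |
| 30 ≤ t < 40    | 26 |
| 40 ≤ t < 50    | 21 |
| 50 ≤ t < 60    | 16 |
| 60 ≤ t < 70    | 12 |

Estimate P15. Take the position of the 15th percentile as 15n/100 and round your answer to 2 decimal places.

13.71

Cumulative frequencies: 14, 28, 53, 79, 100, 116, 128
n = 128; position = 15n/100 = 19.2.
This falls in the class 10 ≤ t < 20: L = 10, F = 14, f = 14, h = 10.
15th percentile ≈ 10 + ((19.2 − 14) / 14) × 10 = 13.7143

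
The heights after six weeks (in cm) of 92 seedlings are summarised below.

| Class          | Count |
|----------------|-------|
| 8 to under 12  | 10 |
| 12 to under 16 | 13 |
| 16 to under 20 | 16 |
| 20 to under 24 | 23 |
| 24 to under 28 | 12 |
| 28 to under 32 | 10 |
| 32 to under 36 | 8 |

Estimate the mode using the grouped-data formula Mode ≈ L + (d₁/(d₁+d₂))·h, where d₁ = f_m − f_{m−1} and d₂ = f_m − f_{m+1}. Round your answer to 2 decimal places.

Modal class: 20 to under 24 (highest frequency 23).
d₁ = 23 − 16 = 7, d₂ = 23 − 12 = 11
Mode ≈ 20 + (7/(7+11)) × 4 = 20 + 1.5556 = 21.5556

21.56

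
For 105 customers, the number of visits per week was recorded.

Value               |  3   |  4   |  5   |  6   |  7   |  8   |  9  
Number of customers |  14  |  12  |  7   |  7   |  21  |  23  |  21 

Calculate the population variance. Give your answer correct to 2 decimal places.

4.31

Values: 3, 4, 5, 6, 7, 8, 9
n = 105, Σfx = 687, mean = 6.5429
Σfx² = 4947
Σf(x − x̄)² = Σfx² − (Σfx)²/n = 4947 − 687²/105 = 452.0571
Population variance = 452.0571 / 105 = 4.3053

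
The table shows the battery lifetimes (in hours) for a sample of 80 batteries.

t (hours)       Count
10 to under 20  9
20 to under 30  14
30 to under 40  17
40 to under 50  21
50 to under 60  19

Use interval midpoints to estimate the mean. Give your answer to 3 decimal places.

38.375

Midpoints: 15, 25, 35, 45, 55
Σfm = 9×15 + 14×25 + 17×35 + 21×45 + 19×55 = 3070
n = Σf = 80
Mean = 3070 / 80 = 38.3750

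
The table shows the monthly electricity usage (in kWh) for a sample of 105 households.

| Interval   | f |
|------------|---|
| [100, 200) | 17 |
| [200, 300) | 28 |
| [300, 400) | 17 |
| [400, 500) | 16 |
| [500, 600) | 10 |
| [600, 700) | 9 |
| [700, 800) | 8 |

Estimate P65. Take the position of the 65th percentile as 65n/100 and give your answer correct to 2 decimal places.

439.06

Cumulative frequencies: 17, 45, 62, 78, 88, 97, 105
n = 105; position = 65n/100 = 68.25.
This falls in the class [400, 500): L = 400, F = 62, f = 16, h = 100.
65th percentile ≈ 400 + ((68.25 − 62) / 16) × 100 = 439.0625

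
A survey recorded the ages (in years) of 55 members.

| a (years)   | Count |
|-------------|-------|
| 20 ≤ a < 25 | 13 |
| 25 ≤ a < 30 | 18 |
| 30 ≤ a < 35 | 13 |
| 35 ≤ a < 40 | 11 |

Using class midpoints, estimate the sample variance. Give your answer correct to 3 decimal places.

28.333

Midpoints: 22.5, 27.5, 32.5, 37.5
n = 55, Σfm = 1622.5, mean = 29.5000
Σfm² = 49393.75
Σf(m − x̄)² = Σfm² − (Σfm)²/n = 49393.75 − 1622.5²/55 = 1530.0000
Sample variance = 1530.0000 / 54 = 28.3333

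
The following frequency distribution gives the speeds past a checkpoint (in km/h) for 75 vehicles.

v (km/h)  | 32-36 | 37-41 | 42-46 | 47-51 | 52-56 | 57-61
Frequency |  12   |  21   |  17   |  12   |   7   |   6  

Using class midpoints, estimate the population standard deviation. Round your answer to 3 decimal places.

Midpoints: 34, 39, 44, 49, 54, 59
n = 75, Σfm = 3295, mean = 43.9333
Σfm² = 148835
Σf(m − x̄)² = Σfm² − (Σfm)²/n = 148835 − 3295²/75 = 4074.6667
Population variance = 4074.6667 / 75 = 54.3289
Standard deviation = √54.3289 = 7.3708

7.371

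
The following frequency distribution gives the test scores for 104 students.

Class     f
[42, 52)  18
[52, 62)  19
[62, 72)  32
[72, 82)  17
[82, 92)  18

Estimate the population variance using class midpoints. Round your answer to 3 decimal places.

173.040

Midpoints: 47, 57, 67, 77, 87
n = 104, Σfm = 6948, mean = 66.8077
Σfm² = 482176
Σf(m − x̄)² = Σfm² − (Σfm)²/n = 482176 − 6948²/104 = 17996.1538
Population variance = 17996.1538 / 104 = 173.0399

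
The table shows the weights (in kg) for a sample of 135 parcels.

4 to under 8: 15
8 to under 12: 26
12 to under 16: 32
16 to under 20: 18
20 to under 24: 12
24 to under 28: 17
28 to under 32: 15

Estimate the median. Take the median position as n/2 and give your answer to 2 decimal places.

Cumulative frequencies: 15, 41, 73, 91, 103, 120, 135
n = 135; position = n/2 = 67.5.
This falls in the class 12 to under 16: L = 12, F = 41, f = 32, h = 4.
Median ≈ 12 + ((67.5 − 41) / 32) × 4 = 15.3125

15.31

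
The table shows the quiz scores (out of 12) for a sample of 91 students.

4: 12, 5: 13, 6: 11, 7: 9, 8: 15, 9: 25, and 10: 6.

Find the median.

Cumulative frequencies: 12, 25, 36, 45, 60, 85, 91
n = 91, so the median is the value in position (n+1)/2 = 46.
Position 46 falls at value 8.

8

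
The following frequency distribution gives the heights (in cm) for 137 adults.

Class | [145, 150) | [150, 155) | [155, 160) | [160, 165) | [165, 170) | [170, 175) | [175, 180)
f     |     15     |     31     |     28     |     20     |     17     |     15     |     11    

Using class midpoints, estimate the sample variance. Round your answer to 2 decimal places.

81.05

Midpoints: 147.5, 152.5, 157.5, 162.5, 167.5, 172.5, 177.5
n = 137, Σfm = 21987.5, mean = 160.4927
Σfm² = 3539856.25
Σf(m − x̄)² = Σfm² − (Σfm)²/n = 3539856.25 − 21987.5²/137 = 11022.9927
Sample variance = 11022.9927 / 136 = 81.0514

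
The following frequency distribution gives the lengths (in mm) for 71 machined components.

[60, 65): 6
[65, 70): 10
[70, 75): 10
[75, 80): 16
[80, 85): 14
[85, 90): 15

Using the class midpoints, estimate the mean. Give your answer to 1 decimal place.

Midpoints: 62.5, 67.5, 72.5, 77.5, 82.5, 87.5
Σfm = 6×62.5 + 10×67.5 + 10×72.5 + 16×77.5 + 14×82.5 + 15×87.5 = 5482.5
n = Σf = 71
Mean = 5482.5 / 71 = 77.2183

77.2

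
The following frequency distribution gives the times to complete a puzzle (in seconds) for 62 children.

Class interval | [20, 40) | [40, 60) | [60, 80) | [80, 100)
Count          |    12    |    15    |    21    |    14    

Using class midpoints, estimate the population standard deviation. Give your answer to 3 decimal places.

20.778

Midpoints: 30, 50, 70, 90
n = 62, Σfm = 3840, mean = 61.9355
Σfm² = 264600
Σf(m − x̄)² = Σfm² − (Σfm)²/n = 264600 − 3840²/62 = 26767.7419
Population variance = 26767.7419 / 62 = 431.7378
Standard deviation = √431.7378 = 20.7783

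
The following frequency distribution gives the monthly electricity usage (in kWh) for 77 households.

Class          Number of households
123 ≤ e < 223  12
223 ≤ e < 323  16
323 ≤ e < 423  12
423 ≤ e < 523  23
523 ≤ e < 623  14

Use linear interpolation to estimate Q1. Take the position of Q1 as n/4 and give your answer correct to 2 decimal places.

Cumulative frequencies: 12, 28, 40, 63, 77
n = 77; position = n/4 = 19.25.
This falls in the class 223 ≤ e < 323: L = 223, F = 12, f = 16, h = 100.
Lower quartile ≈ 223 + ((19.25 − 12) / 16) × 100 = 268.3125

268.31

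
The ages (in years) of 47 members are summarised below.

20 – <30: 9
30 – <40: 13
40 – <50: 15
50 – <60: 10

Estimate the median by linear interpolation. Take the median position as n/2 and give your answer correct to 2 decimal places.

Cumulative frequencies: 9, 22, 37, 47
n = 47; position = n/2 = 23.5.
This falls in the class 40 – <50: L = 40, F = 22, f = 15, h = 10.
Median ≈ 40 + ((23.5 − 22) / 15) × 10 = 41.0000

41.00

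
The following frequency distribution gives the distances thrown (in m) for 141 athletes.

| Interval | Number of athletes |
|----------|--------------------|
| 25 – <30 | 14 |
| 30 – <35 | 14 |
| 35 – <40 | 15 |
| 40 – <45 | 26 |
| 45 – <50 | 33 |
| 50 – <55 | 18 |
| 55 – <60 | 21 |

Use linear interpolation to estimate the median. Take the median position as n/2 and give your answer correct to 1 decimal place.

Cumulative frequencies: 14, 28, 43, 69, 102, 120, 141
n = 141; position = n/2 = 70.5.
This falls in the class 45 – <50: L = 45, F = 69, f = 33, h = 5.
Median ≈ 45 + ((70.5 − 69) / 33) × 5 = 45.2273

45.2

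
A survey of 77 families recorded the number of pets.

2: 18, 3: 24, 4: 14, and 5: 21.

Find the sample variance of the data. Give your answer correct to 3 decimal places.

1.280

Values: 2, 3, 4, 5
n = 77, Σfx = 269, mean = 3.4935
Σfx² = 1037
Σf(x − x̄)² = Σfx² − (Σfx)²/n = 1037 − 269²/77 = 97.2468
Sample variance = 97.2468 / 76 = 1.2796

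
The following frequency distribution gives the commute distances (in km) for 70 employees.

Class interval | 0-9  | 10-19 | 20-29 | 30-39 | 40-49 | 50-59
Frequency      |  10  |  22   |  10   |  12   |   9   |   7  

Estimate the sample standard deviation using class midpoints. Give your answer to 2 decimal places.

15.78

Midpoints: 4.5, 14.5, 24.5, 34.5, 44.5, 54.5
n = 70, Σfm = 1805, mean = 25.7857
Σfm² = 63727.5
Σf(m − x̄)² = Σfm² − (Σfm)²/n = 63727.5 − 1805²/70 = 17184.2857
Sample variance = 17184.2857 / 69 = 249.0476
Standard deviation = √249.0476 = 15.7812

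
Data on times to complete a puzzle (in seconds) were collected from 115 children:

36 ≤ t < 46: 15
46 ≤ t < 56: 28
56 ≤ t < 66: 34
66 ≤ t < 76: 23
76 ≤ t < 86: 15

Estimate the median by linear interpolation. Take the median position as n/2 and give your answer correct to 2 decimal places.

60.26

Cumulative frequencies: 15, 43, 77, 100, 115
n = 115; position = n/2 = 57.5.
This falls in the class 56 ≤ t < 66: L = 56, F = 43, f = 34, h = 10.
Median ≈ 56 + ((57.5 − 43) / 34) × 10 = 60.2647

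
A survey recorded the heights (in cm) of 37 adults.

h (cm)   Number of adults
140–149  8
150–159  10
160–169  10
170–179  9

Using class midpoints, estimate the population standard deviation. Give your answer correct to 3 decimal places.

10.804

Midpoints: 144.5, 154.5, 164.5, 174.5
n = 37, Σfm = 5916.5, mean = 159.9054
Σfm² = 950399.25
Σf(m − x̄)² = Σfm² − (Σfm)²/n = 950399.25 − 5916.5²/37 = 4318.9189
Population variance = 4318.9189 / 37 = 116.7275
Standard deviation = √116.7275 = 10.8041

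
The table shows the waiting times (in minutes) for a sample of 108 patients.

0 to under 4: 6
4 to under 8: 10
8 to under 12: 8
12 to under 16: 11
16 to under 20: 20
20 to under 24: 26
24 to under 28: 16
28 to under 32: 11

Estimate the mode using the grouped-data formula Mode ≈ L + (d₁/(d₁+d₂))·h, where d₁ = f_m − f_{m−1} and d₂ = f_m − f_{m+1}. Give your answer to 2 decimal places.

21.50

Modal class: 20 to under 24 (highest frequency 26).
d₁ = 26 − 20 = 6, d₂ = 26 − 16 = 10
Mode ≈ 20 + (6/(6+10)) × 4 = 20 + 1.5000 = 21.5000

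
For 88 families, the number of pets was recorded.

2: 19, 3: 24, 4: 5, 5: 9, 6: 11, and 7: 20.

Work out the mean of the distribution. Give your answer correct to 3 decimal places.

4.330

Values: 2, 3, 4, 5, 6, 7
Σfx = 19×2 + 24×3 + 5×4 + 9×5 + 11×6 + 20×7 = 381
n = Σf = 88
Mean = 381 / 88 = 4.3295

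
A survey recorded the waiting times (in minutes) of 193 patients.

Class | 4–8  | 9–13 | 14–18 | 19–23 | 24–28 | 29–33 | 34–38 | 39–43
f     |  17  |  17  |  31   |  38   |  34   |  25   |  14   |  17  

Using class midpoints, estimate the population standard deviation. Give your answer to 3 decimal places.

Midpoints: 6, 11, 16, 21, 26, 31, 36, 41
n = 193, Σfm = 4443, mean = 23.0207
Σfm² = 121093
Σf(m − x̄)² = Σfm² − (Σfm)²/n = 121093 − 4443²/193 = 18811.9171
Population variance = 18811.9171 / 193 = 97.4711
Standard deviation = √97.4711 = 9.8727

9.873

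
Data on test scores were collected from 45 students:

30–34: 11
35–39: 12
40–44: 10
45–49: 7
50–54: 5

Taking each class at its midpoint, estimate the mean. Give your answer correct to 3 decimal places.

40.111

Midpoints: 32, 37, 42, 47, 52
Σfm = 11×32 + 12×37 + 10×42 + 7×47 + 5×52 = 1805
n = Σf = 45
Mean = 1805 / 45 = 40.1111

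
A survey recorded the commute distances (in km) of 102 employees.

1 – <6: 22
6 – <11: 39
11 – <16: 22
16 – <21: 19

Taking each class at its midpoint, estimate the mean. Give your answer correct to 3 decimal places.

Midpoints: 3.5, 8.5, 13.5, 18.5
Σfm = 22×3.5 + 39×8.5 + 22×13.5 + 19×18.5 = 1057
n = Σf = 102
Mean = 1057 / 102 = 10.3627

10.363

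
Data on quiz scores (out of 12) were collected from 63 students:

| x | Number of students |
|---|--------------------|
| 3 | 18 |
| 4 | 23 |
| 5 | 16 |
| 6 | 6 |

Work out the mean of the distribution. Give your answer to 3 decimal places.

Values: 3, 4, 5, 6
Σfx = 18×3 + 23×4 + 16×5 + 6×6 = 262
n = Σf = 63
Mean = 262 / 63 = 4.1587

4.159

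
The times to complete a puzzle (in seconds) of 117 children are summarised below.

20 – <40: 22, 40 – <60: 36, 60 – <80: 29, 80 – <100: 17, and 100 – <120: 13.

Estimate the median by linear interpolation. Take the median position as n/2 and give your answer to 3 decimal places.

60.345

Cumulative frequencies: 22, 58, 87, 104, 117
n = 117; position = n/2 = 58.5.
This falls in the class 60 – <80: L = 60, F = 58, f = 29, h = 20.
Median ≈ 60 + ((58.5 − 58) / 29) × 20 = 60.3448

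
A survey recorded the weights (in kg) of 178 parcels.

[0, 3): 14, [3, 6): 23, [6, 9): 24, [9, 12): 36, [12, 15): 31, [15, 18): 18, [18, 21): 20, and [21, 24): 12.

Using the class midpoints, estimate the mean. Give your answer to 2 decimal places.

11.56

Midpoints: 1.5, 4.5, 7.5, 10.5, 13.5, 16.5, 19.5, 22.5
Σfm = 14×1.5 + 23×4.5 + 24×7.5 + 36×10.5 + 31×13.5 + 18×16.5 + 20×19.5 + 12×22.5 = 2058
n = Σf = 178
Mean = 2058 / 178 = 11.5618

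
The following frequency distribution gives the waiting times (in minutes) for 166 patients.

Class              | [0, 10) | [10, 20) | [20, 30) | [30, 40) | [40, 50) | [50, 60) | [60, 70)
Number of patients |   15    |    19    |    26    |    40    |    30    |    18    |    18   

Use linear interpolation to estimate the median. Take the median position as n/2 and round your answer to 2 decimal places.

Cumulative frequencies: 15, 34, 60, 100, 130, 148, 166
n = 166; position = n/2 = 83.
This falls in the class [30, 40): L = 30, F = 60, f = 40, h = 10.
Median ≈ 30 + ((83 − 60) / 40) × 10 = 35.7500

35.75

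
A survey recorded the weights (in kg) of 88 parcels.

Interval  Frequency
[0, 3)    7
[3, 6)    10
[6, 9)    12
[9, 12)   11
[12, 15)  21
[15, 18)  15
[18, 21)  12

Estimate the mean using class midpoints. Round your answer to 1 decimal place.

Midpoints: 1.5, 4.5, 7.5, 10.5, 13.5, 16.5, 19.5
Σfm = 7×1.5 + 10×4.5 + 12×7.5 + 11×10.5 + 21×13.5 + 15×16.5 + 12×19.5 = 1026
n = Σf = 88
Mean = 1026 / 88 = 11.6591

11.7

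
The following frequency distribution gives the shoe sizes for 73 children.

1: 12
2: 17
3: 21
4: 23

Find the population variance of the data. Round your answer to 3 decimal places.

1.145

Values: 1, 2, 3, 4
n = 73, Σfx = 201, mean = 2.7534
Σfx² = 637
Σf(x − x̄)² = Σfx² − (Σfx)²/n = 637 − 201²/73 = 83.5616
Population variance = 83.5616 / 73 = 1.1447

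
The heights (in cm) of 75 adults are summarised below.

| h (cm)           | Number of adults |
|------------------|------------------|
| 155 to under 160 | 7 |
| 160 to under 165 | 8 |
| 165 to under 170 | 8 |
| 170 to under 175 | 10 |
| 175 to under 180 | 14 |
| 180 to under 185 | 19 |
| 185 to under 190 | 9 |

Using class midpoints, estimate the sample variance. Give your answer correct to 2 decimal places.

Midpoints: 157.5, 162.5, 167.5, 172.5, 177.5, 182.5, 187.5
n = 75, Σfm = 13107.5, mean = 174.7667
Σfm² = 2297218.75
Σf(m − x̄)² = Σfm² − (Σfm)²/n = 2297218.75 − 13107.5²/75 = 6464.6667
Sample variance = 6464.6667 / 74 = 87.3604

87.36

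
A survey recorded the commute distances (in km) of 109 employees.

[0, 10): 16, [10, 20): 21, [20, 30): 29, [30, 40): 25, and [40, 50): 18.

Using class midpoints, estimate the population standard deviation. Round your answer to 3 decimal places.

12.901

Midpoints: 5, 15, 25, 35, 45
n = 109, Σfm = 2805, mean = 25.7339
Σfm² = 90325
Σf(m − x̄)² = Σfm² − (Σfm)²/n = 90325 − 2805²/109 = 18141.2844
Population variance = 18141.2844 / 109 = 166.4338
Standard deviation = √166.4338 = 12.9009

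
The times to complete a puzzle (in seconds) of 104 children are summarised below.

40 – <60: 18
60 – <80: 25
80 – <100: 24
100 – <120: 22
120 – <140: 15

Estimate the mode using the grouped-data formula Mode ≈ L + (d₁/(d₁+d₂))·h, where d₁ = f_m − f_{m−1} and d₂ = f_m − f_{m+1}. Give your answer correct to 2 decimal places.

Modal class: 60 – <80 (highest frequency 25).
d₁ = 25 − 18 = 7, d₂ = 25 − 24 = 1
Mode ≈ 60 + (7/(7+1)) × 20 = 60 + 17.5000 = 77.5000

77.50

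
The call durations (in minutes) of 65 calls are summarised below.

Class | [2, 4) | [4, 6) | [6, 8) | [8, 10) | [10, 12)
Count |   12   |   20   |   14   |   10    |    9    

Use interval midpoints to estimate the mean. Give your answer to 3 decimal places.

6.508

Midpoints: 3, 5, 7, 9, 11
Σfm = 12×3 + 20×5 + 14×7 + 10×9 + 9×11 = 423
n = Σf = 65
Mean = 423 / 65 = 6.5077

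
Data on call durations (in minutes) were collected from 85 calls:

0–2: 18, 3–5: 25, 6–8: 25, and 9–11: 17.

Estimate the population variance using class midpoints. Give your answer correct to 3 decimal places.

9.659

Midpoints: 1, 4, 7, 10
n = 85, Σfm = 463, mean = 5.4471
Σfm² = 3343
Σf(m − x̄)² = Σfm² − (Σfm)²/n = 3343 − 463²/85 = 821.0118
Population variance = 821.0118 / 85 = 9.6590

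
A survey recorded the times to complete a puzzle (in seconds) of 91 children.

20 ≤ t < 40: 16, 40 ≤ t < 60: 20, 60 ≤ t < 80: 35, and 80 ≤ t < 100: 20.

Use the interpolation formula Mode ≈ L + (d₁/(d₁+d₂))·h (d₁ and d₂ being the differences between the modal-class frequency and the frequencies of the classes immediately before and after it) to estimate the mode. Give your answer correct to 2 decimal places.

Modal class: 60 ≤ t < 80 (highest frequency 35).
d₁ = 35 − 20 = 15, d₂ = 35 − 20 = 15
Mode ≈ 60 + (15/(15+15)) × 20 = 60 + 10.0000 = 70.0000

70.00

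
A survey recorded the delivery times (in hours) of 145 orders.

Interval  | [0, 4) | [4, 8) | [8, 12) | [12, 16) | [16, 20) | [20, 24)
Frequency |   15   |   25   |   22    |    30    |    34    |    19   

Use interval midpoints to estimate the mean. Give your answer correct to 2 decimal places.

Midpoints: 2, 6, 10, 14, 18, 22
Σfm = 15×2 + 25×6 + 22×10 + 30×14 + 34×18 + 19×22 = 1850
n = Σf = 145
Mean = 1850 / 145 = 12.7586

12.76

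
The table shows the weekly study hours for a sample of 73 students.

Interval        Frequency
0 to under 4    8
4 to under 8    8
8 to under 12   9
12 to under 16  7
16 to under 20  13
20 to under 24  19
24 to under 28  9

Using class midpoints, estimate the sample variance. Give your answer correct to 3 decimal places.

60.329

Midpoints: 2, 6, 10, 14, 18, 22, 26
n = 73, Σfm = 1138, mean = 15.5890
Σfm² = 22084
Σf(m − x̄)² = Σfm² − (Σfm)²/n = 22084 − 1138²/73 = 4343.6712
Sample variance = 4343.6712 / 72 = 60.3288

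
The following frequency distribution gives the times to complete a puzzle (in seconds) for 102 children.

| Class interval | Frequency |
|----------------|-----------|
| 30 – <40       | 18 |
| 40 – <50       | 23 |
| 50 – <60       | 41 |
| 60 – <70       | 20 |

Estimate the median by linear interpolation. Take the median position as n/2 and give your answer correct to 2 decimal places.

52.44

Cumulative frequencies: 18, 41, 82, 102
n = 102; position = n/2 = 51.
This falls in the class 50 – <60: L = 50, F = 41, f = 41, h = 10.
Median ≈ 50 + ((51 − 41) / 41) × 10 = 52.4390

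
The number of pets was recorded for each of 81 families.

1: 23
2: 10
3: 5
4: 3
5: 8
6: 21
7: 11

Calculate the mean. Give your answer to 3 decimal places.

Values: 1, 2, 3, 4, 5, 6, 7
Σfx = 23×1 + 10×2 + 5×3 + 3×4 + 8×5 + 21×6 + 11×7 = 313
n = Σf = 81
Mean = 313 / 81 = 3.8642

3.864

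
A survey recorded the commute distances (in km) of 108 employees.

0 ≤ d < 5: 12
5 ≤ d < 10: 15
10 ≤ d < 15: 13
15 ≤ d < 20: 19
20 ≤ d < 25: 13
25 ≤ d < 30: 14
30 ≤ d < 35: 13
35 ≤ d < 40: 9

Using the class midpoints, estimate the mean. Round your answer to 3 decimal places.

19.213

Midpoints: 2.5, 7.5, 12.5, 17.5, 22.5, 27.5, 32.5, 37.5
Σfm = 12×2.5 + 15×7.5 + 13×12.5 + 19×17.5 + 13×22.5 + 14×27.5 + 13×32.5 + 9×37.5 = 2075
n = Σf = 108
Mean = 2075 / 108 = 19.2130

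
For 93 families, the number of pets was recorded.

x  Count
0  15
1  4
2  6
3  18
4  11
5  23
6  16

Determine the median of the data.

Cumulative frequencies: 15, 19, 25, 43, 54, 77, 93
n = 93, so the median is the value in position (n+1)/2 = 47.
Position 47 falls at value 4.

4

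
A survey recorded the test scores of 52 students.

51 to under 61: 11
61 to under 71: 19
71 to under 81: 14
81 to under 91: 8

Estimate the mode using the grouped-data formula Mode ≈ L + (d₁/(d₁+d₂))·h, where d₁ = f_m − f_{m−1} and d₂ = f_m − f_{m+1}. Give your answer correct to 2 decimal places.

Modal class: 61 to under 71 (highest frequency 19).
d₁ = 19 − 11 = 8, d₂ = 19 − 14 = 5
Mode ≈ 61 + (8/(8+5)) × 10 = 61 + 6.1538 = 67.1538

67.15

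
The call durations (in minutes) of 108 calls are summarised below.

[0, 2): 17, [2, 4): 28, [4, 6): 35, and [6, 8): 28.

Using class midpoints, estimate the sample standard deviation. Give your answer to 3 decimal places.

Midpoints: 1, 3, 5, 7
n = 108, Σfm = 472, mean = 4.3704
Σfm² = 2516
Σf(m − x̄)² = Σfm² − (Σfm)²/n = 2516 − 472²/108 = 453.1852
Sample variance = 453.1852 / 107 = 4.2354
Standard deviation = √4.2354 = 2.0580

2.058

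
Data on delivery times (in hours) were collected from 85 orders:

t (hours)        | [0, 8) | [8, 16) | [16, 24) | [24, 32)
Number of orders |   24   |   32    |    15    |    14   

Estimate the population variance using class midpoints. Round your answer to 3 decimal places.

68.332

Midpoints: 4, 12, 20, 28
n = 85, Σfm = 1172, mean = 13.7882
Σfm² = 21968
Σf(m − x̄)² = Σfm² − (Σfm)²/n = 21968 − 1172²/85 = 5808.1882
Population variance = 5808.1882 / 85 = 68.3316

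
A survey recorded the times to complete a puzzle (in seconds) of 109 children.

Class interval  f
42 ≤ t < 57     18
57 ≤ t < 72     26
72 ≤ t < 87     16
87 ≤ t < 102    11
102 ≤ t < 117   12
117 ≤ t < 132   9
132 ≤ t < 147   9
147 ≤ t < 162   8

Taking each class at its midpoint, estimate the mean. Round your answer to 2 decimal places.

89.96

Midpoints: 49.5, 64.5, 79.5, 94.5, 109.5, 124.5, 139.5, 154.5
Σfm = 18×49.5 + 26×64.5 + 16×79.5 + 11×94.5 + 12×109.5 + 9×124.5 + 9×139.5 + 8×154.5 = 9805.5
n = Σf = 109
Mean = 9805.5 / 109 = 89.9587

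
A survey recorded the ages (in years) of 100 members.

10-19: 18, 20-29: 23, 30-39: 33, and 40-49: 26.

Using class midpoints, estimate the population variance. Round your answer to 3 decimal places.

Midpoints: 14.5, 24.5, 34.5, 44.5
n = 100, Σfm = 3120, mean = 31.2000
Σfm² = 108355
Σf(m − x̄)² = Σfm² − (Σfm)²/n = 108355 − 3120²/100 = 11011.0000
Population variance = 11011.0000 / 100 = 110.1100

110.110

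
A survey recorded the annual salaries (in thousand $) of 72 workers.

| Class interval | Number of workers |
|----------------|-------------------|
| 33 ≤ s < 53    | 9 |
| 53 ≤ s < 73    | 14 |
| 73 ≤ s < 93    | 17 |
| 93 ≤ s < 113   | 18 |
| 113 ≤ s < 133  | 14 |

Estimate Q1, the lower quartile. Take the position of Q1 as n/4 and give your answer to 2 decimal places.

Cumulative frequencies: 9, 23, 40, 58, 72
n = 72; position = n/4 = 18.
This falls in the class 53 ≤ s < 73: L = 53, F = 9, f = 14, h = 20.
Lower quartile ≈ 53 + ((18 − 9) / 14) × 20 = 65.8571

65.86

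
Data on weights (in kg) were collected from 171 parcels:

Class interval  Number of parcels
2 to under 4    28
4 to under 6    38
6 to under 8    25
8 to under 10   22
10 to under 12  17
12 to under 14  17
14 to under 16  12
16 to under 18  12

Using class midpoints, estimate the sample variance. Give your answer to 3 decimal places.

18.809

Midpoints: 3, 5, 7, 9, 11, 13, 15, 17
n = 171, Σfm = 1439, mean = 8.4152
Σfm² = 15307
Σf(m − x̄)² = Σfm² − (Σfm)²/n = 15307 − 1439²/171 = 3197.5205
Sample variance = 3197.5205 / 170 = 18.8089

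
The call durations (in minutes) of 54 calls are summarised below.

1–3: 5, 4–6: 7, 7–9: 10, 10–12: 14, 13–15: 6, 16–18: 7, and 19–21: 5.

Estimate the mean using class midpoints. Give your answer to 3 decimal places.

Midpoints: 2, 5, 8, 11, 14, 17, 20
Σfm = 5×2 + 7×5 + 10×8 + 14×11 + 6×14 + 7×17 + 5×20 = 582
n = Σf = 54
Mean = 582 / 54 = 10.7778

10.778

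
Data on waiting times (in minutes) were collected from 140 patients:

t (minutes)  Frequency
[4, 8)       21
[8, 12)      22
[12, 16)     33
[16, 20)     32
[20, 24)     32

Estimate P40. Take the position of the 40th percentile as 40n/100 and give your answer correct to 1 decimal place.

13.6

Cumulative frequencies: 21, 43, 76, 108, 140
n = 140; position = 40n/100 = 56.
This falls in the class [12, 16): L = 12, F = 43, f = 33, h = 4.
40th percentile ≈ 12 + ((56 − 43) / 33) × 4 = 13.5758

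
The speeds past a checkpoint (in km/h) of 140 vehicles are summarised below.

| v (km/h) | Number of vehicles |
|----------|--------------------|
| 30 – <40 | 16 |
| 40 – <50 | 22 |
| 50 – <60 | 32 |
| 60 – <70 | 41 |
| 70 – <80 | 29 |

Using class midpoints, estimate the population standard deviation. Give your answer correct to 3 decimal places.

Midpoints: 35, 45, 55, 65, 75
n = 140, Σfm = 8150, mean = 58.2143
Σfm² = 497300
Σf(m − x̄)² = Σfm² − (Σfm)²/n = 497300 − 8150²/140 = 22853.5714
Population variance = 22853.5714 / 140 = 163.2398
Standard deviation = √163.2398 = 12.7765

12.777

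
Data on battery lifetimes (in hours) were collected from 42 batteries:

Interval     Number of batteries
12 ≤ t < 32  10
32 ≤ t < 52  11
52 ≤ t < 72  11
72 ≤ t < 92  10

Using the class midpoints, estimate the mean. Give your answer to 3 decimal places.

Midpoints: 22, 42, 62, 82
Σfm = 10×22 + 11×42 + 11×62 + 10×82 = 2184
n = Σf = 42
Mean = 2184 / 42 = 52.0000

52.000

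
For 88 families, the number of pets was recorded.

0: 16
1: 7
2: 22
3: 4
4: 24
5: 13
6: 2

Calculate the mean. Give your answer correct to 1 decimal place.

Values: 0, 1, 2, 3, 4, 5, 6
Σfx = 16×0 + 7×1 + 22×2 + 4×3 + 24×4 + 13×5 + 2×6 = 236
n = Σf = 88
Mean = 236 / 88 = 2.6818

2.7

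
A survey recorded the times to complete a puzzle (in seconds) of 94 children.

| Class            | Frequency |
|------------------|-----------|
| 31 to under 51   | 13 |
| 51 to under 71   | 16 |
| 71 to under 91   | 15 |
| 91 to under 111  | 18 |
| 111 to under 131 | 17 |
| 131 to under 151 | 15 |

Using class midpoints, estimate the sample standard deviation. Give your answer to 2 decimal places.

Midpoints: 41, 61, 81, 101, 121, 141
n = 94, Σfm = 8714, mean = 92.7021
Σfm² = 910534
Σf(m − x̄)² = Σfm² − (Σfm)²/n = 910534 − 8714²/94 = 102727.6596
Sample variance = 102727.6596 / 93 = 1104.5985
Standard deviation = √1104.5985 = 33.2355

33.24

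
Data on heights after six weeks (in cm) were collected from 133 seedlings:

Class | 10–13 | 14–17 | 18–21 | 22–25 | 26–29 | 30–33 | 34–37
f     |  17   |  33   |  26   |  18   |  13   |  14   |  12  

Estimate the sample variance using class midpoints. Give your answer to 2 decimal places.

55.18

Midpoints: 11.5, 15.5, 19.5, 23.5, 27.5, 31.5, 35.5
n = 133, Σfm = 2861.5, mean = 21.5150
Σfm² = 68849.25
Σf(m − x̄)² = Σfm² − (Σfm)²/n = 68849.25 − 2861.5²/133 = 7283.9699
Sample variance = 7283.9699 / 132 = 55.1816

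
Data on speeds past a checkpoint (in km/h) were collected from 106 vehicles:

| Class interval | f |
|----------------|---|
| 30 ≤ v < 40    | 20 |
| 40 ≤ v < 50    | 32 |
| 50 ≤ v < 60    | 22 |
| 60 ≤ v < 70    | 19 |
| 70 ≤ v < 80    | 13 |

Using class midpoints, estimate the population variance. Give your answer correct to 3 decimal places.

166.153

Midpoints: 35, 45, 55, 65, 75
n = 106, Σfm = 5560, mean = 52.4528
Σfm² = 309250
Σf(m − x̄)² = Σfm² − (Σfm)²/n = 309250 − 5560²/106 = 17612.2642
Population variance = 17612.2642 / 106 = 166.1534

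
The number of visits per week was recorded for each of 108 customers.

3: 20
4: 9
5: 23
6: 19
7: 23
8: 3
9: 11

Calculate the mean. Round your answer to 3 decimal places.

5.639

Values: 3, 4, 5, 6, 7, 8, 9
Σfx = 20×3 + 9×4 + 23×5 + 19×6 + 23×7 + 3×8 + 11×9 = 609
n = Σf = 108
Mean = 609 / 108 = 5.6389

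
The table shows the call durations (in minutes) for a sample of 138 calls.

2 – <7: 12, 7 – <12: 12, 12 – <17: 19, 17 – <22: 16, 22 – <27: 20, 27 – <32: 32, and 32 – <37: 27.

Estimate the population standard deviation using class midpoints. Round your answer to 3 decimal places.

9.635

Midpoints: 4.5, 9.5, 14.5, 19.5, 24.5, 29.5, 34.5
n = 138, Σfm = 3121, mean = 22.6159
Σfm² = 83394.5
Σf(m − x̄)² = Σfm² − (Σfm)²/n = 83394.5 − 3121²/138 = 12810.1449
Population variance = 12810.1449 / 138 = 92.8271
Standard deviation = √92.8271 = 9.6347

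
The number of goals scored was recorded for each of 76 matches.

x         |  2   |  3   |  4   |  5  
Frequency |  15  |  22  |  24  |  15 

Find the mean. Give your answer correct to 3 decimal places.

Values: 2, 3, 4, 5
Σfx = 15×2 + 22×3 + 24×4 + 15×5 = 267
n = Σf = 76
Mean = 267 / 76 = 3.5132

3.513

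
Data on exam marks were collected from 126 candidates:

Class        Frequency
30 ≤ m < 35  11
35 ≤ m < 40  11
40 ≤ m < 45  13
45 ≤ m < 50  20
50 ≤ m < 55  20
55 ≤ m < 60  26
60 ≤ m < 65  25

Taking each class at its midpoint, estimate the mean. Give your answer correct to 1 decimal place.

50.6

Midpoints: 32.5, 37.5, 42.5, 47.5, 52.5, 57.5, 62.5
Σfm = 11×32.5 + 11×37.5 + 13×42.5 + 20×47.5 + 20×52.5 + 26×57.5 + 25×62.5 = 6380
n = Σf = 126
Mean = 6380 / 126 = 50.6349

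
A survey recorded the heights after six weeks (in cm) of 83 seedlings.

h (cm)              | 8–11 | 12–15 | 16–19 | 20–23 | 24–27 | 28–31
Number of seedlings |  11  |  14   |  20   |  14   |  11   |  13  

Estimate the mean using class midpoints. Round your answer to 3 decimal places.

19.380

Midpoints: 9.5, 13.5, 17.5, 21.5, 25.5, 29.5
Σfm = 11×9.5 + 14×13.5 + 20×17.5 + 14×21.5 + 11×25.5 + 13×29.5 = 1608.5
n = Σf = 83
Mean = 1608.5 / 83 = 19.3795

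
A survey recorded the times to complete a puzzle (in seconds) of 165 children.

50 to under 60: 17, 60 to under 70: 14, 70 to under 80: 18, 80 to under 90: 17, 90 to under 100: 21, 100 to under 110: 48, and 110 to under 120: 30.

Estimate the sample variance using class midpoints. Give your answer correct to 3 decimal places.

388.211

Midpoints: 55, 65, 75, 85, 95, 105, 115
n = 165, Σfm = 15125, mean = 91.6667
Σfm² = 1450125
Σf(m − x̄)² = Σfm² − (Σfm)²/n = 1450125 − 15125²/165 = 63666.6667
Sample variance = 63666.6667 / 164 = 388.2114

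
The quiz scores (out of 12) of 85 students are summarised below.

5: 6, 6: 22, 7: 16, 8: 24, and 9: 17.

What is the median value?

7

Cumulative frequencies: 6, 28, 44, 68, 85
n = 85, so the median is the value in position (n+1)/2 = 43.
Position 43 falls at value 7.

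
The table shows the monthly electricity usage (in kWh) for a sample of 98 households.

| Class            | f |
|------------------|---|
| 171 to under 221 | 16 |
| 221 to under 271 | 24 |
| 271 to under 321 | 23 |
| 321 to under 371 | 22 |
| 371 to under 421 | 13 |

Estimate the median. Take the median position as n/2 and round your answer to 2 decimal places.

Cumulative frequencies: 16, 40, 63, 85, 98
n = 98; position = n/2 = 49.
This falls in the class 271 to under 321: L = 271, F = 40, f = 23, h = 50.
Median ≈ 271 + ((49 − 40) / 23) × 50 = 290.5652

290.57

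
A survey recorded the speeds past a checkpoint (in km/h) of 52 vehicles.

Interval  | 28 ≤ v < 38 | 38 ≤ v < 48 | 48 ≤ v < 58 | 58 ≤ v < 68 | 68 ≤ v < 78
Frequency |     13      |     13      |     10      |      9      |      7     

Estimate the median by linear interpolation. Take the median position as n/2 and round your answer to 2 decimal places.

48.00

Cumulative frequencies: 13, 26, 36, 45, 52
n = 52; position = n/2 = 26.
This falls in the class 38 ≤ v < 48: L = 38, F = 13, f = 13, h = 10.
Median ≈ 38 + ((26 − 13) / 13) × 10 = 48.0000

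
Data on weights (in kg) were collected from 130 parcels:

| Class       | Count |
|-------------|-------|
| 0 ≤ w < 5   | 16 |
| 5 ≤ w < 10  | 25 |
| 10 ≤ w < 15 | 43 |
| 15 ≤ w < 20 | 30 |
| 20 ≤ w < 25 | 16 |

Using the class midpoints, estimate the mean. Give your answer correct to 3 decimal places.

12.692

Midpoints: 2.5, 7.5, 12.5, 17.5, 22.5
Σfm = 16×2.5 + 25×7.5 + 43×12.5 + 30×17.5 + 16×22.5 = 1650
n = Σf = 130
Mean = 1650 / 130 = 12.6923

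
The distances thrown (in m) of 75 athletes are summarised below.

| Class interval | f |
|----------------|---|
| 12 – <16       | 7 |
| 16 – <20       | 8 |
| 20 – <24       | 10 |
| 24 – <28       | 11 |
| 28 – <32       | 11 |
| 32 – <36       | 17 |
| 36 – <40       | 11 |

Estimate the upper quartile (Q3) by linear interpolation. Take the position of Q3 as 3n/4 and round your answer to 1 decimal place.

Cumulative frequencies: 7, 15, 25, 36, 47, 64, 75
n = 75; position = 3n/4 = 56.25.
This falls in the class 32 – <36: L = 32, F = 47, f = 17, h = 4.
Upper quartile ≈ 32 + ((56.25 − 47) / 17) × 4 = 34.1765

34.2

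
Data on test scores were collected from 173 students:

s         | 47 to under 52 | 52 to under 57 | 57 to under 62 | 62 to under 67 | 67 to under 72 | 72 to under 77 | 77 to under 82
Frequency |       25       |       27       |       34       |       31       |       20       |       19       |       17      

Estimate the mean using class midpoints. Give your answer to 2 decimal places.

Midpoints: 49.5, 54.5, 59.5, 64.5, 69.5, 74.5, 79.5
Σfm = 25×49.5 + 27×54.5 + 34×59.5 + 31×64.5 + 20×69.5 + 19×74.5 + 17×79.5 = 10888.5
n = Σf = 173
Mean = 10888.5 / 173 = 62.9393

62.94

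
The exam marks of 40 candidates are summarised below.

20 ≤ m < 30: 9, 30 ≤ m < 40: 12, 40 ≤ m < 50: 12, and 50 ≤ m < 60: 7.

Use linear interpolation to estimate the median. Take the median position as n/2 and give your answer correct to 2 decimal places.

Cumulative frequencies: 9, 21, 33, 40
n = 40; position = n/2 = 20.
This falls in the class 30 ≤ m < 40: L = 30, F = 9, f = 12, h = 10.
Median ≈ 30 + ((20 − 9) / 12) × 10 = 39.1667

39.17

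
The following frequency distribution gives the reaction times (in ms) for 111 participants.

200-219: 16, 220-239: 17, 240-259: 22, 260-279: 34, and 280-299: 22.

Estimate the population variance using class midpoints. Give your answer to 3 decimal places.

704.229

Midpoints: 209.5, 229.5, 249.5, 269.5, 289.5
n = 111, Σfm = 28274.5, mean = 254.7252
Σfm² = 7280397.75
Σf(m − x̄)² = Σfm² − (Σfm)²/n = 7280397.75 − 28274.5²/111 = 78169.3694
Population variance = 78169.3694 / 111 = 704.2286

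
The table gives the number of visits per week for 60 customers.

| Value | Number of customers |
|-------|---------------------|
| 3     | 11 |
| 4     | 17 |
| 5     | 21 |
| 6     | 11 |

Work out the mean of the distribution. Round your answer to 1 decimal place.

4.5

Values: 3, 4, 5, 6
Σfx = 11×3 + 17×4 + 21×5 + 11×6 = 272
n = Σf = 60
Mean = 272 / 60 = 4.5333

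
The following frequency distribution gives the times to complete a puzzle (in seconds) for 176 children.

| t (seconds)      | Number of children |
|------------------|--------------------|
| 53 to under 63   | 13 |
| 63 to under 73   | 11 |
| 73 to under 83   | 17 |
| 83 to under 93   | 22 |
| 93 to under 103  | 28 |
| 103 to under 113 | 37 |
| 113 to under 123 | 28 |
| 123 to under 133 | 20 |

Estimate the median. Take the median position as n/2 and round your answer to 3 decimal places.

Cumulative frequencies: 13, 24, 41, 63, 91, 128, 156, 176
n = 176; position = n/2 = 88.
This falls in the class 93 to under 103: L = 93, F = 63, f = 28, h = 10.
Median ≈ 93 + ((88 − 63) / 28) × 10 = 101.9286

101.929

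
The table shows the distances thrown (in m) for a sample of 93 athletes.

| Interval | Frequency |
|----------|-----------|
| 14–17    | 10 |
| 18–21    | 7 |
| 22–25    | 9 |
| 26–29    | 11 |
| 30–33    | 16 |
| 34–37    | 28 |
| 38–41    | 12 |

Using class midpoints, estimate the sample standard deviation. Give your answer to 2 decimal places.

7.58

Midpoints: 15.5, 19.5, 23.5, 27.5, 31.5, 35.5, 39.5
n = 93, Σfm = 2777.5, mean = 29.8656
Σfm² = 88239.25
Σf(m − x̄)² = Σfm² − (Σfm)²/n = 88239.25 − 2777.5²/93 = 5287.5699
Sample variance = 5287.5699 / 92 = 57.4736
Standard deviation = √57.4736 = 7.5811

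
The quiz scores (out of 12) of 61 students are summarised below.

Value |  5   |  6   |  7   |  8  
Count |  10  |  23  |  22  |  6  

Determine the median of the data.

Cumulative frequencies: 10, 33, 55, 61
n = 61, so the median is the value in position (n+1)/2 = 31.
Position 31 falls at value 6.

6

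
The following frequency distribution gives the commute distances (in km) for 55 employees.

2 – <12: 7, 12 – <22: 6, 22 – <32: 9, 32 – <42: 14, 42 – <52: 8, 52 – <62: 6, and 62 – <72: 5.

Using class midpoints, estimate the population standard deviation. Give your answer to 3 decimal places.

17.690

Midpoints: 7, 17, 27, 37, 47, 57, 67
n = 55, Σfm = 1965, mean = 35.7273
Σfm² = 87415
Σf(m − x̄)² = Σfm² − (Σfm)²/n = 87415 − 1965²/55 = 17210.9091
Population variance = 17210.9091 / 55 = 312.9256
Standard deviation = √312.9256 = 17.6897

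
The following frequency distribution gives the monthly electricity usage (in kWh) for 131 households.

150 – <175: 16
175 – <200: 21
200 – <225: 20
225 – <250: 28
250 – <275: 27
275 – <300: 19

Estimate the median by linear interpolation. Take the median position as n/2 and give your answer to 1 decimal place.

Cumulative frequencies: 16, 37, 57, 85, 112, 131
n = 131; position = n/2 = 65.5.
This falls in the class 225 – <250: L = 225, F = 57, f = 28, h = 25.
Median ≈ 225 + ((65.5 − 57) / 28) × 25 = 232.5893

232.6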